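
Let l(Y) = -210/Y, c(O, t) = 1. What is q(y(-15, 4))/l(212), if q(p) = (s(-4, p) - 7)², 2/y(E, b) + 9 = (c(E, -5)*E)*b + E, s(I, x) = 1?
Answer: -1272/35 ≈ -36.343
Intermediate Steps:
y(E, b) = 2/(-9 + E + E*b) (y(E, b) = 2/(-9 + ((1*E)*b + E)) = 2/(-9 + (E*b + E)) = 2/(-9 + (E + E*b)) = 2/(-9 + E + E*b))
q(p) = 36 (q(p) = (1 - 7)² = (-6)² = 36)
q(y(-15, 4))/l(212) = 36/((-210/212)) = 36/((-210*1/212)) = 36/(-105/106) = 36*(-106/105) = -1272/35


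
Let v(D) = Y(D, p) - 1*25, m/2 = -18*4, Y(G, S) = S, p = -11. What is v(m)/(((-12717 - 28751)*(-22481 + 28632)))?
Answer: 9/63767417 ≈ 1.4114e-7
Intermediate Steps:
m = -144 (m = 2*(-18*4) = 2*(-72) = -144)
v(D) = -36 (v(D) = -11 - 1*25 = -11 - 25 = -36)
v(m)/(((-12717 - 28751)*(-22481 + 28632))) = -36*1/((-22481 + 28632)*(-12717 - 28751)) = -36/((-41468*6151)) = -36/(-255069668) = -36*(-1/255069668) = 9/63767417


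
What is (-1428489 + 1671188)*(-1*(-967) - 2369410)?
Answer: -574818747657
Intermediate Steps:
(-1428489 + 1671188)*(-1*(-967) - 2369410) = 242699*(967 - 2369410) = 242699*(-2368443) = -574818747657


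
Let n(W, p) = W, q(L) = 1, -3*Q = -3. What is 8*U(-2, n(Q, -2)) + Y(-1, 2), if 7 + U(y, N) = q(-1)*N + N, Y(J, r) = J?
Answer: -41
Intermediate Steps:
Q = 1 (Q = -⅓*(-3) = 1)
U(y, N) = -7 + 2*N (U(y, N) = -7 + (1*N + N) = -7 + (N + N) = -7 + 2*N)
8*U(-2, n(Q, -2)) + Y(-1, 2) = 8*(-7 + 2*1) - 1 = 8*(-7 + 2) - 1 = 8*(-5) - 1 = -40 - 1 = -41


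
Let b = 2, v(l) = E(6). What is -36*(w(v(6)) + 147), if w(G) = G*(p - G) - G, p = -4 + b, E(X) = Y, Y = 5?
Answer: -3852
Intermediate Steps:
E(X) = 5
v(l) = 5
p = -2 (p = -4 + 2 = -2)
w(G) = -G + G*(-2 - G) (w(G) = G*(-2 - G) - G = -G + G*(-2 - G))
-36*(w(v(6)) + 147) = -36*(-1*5*(3 + 5) + 147) = -36*(-1*5*8 + 147) = -36*(-40 + 147) = -36*107 = -3852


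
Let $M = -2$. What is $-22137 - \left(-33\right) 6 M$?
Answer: $-22533$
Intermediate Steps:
$-22137 - \left(-33\right) 6 M = -22137 - \left(-33\right) 6 \left(-2\right) = -22137 - \left(-198\right) \left(-2\right) = -22137 - 396 = -22533$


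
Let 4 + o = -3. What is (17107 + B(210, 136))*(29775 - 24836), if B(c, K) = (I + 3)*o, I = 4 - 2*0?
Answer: 84249462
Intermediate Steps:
o = -7 (o = -4 - 3 = -7)
I = 4 (I = 4 + 0 = 4)
B(c, K) = -49 (B(c, K) = (4 + 3)*(-7) = 7*(-7) = -49)
(17107 + B(210, 136))*(29775 - 24836) = (17107 - 49)*(29775 - 24836) = 17058*4939 = 84249462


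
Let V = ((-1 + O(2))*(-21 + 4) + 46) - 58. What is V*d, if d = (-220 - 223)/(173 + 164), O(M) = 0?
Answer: -2215/337 ≈ -6.5727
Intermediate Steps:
d = -443/337 ≈ -1.3145
V = 5 (V = ((-1 + 0)*(-21 + 4) + 46) - 58 = (-1*(-17) + 46) - 58 = (17 + 46) - 58 = 63 - 58 = 5)
V*d = 5*(-443/337) = -2215/337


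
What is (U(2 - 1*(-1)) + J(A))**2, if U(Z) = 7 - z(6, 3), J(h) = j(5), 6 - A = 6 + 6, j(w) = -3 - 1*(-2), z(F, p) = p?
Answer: 9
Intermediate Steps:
j(w) = -1 (j(w) = -3 + 2 = -1)
A = -6 (A = 6 - (6 + 6) = 6 - 1*12 = 6 - 12 = -6)
J(h) = -1
U(Z) = 4 (U(Z) = 7 - 1*3 = 7 - 3 = 4)
(U(2 - 1*(-1)) + J(A))**2 = (4 - 1)**2 = 3**2 = 9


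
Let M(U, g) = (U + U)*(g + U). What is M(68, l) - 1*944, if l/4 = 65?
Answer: 43664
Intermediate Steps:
l = 260 (l = 4*65 = 260)
M(U, g) = 2*U*(U + g) (M(U, g) = (2*U)*(U + g) = 2*U*(U + g))
M(68, l) - 1*944 = 2*68*(68 + 260) - 1*944 = 2*68*328 - 944 = 44608 - 944 = 43664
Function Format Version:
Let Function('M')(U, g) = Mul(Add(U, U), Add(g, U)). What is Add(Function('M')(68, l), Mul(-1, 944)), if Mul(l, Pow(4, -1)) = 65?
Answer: 43664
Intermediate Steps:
l = 260 (l = Mul(4, 65) = 260)
Function('M')(U, g) = Mul(2, U, Add(U, g)) (Function('M')(U, g) = Mul(Mul(2, U), Add(U, g)) = Mul(2, U, Add(U, g)))
Add(Function('M')(68, l), Mul(-1, 944)) = Add(Mul(2, 68, Add(68, 260)), Mul(-1, 944)) = Add(Mul(2, 68, 328), -944) = Add(44608, -944) = 43664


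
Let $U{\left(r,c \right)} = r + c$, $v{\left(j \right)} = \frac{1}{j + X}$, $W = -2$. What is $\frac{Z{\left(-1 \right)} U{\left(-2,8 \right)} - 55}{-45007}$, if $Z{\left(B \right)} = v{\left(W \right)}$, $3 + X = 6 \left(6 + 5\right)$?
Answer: $\frac{3349}{2745427} \approx 0.0012198$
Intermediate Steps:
$X = 63$ ($X = -3 + 6 \left(6 + 5\right) = -3 + 6 \cdot 11 = -3 + 66 = 63$)
$v{\left(j \right)} = \frac{1}{63 + j}$ ($v{\left(j \right)} = \frac{1}{j + 63} = \frac{1}{63 + j}$)
$U{\left(r,c \right)} = c + r$
$Z{\left(B \right)} = \frac{1}{61}$ ($Z{\left(B \right)} = \frac{1}{63 - 2} = \frac{1}{61}$)
$\frac{Z{\left(-1 \right)} U{\left(-2,8 \right)} - 55}{-45007} = \frac{\frac{8 - 2}{61} - 55}{-45007} = \left(\frac{1}{61} \cdot 6 - 55\right) \left(- \frac{1}{45007}\right) = \left(\frac{6}{61} - 55\right) \left(- \frac{1}{45007}\right) = \left(- \frac{3349}{61}\right) \left(- \frac{1}{45007}\right) = \frac{3349}{2745427}$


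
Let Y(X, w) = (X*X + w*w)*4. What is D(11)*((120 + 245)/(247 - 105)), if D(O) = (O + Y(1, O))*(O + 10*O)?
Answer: 22038335/142 ≈ 1.5520e+5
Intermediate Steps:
Y(X, w) = 4*X² + 4*w² (Y(X, w) = (X² + w²)*4 = 4*X² + 4*w²)
D(O) = 11*O*(4 + O + 4*O²) (D(O) = (O + (4*1² + 4*O²))*(O + 10*O) = (O + (4*1 + 4*O²))*(11*O) = (O + (4 + 4*O²))*(11*O) = (4 + O + 4*O²)*(11*O) = 11*O*(4 + O + 4*O²))
D(11)*((120 + 245)/(247 - 105)) = (11*11*(4 + 11 + 4*11²))*((120 + 245)/(247 - 105)) = (11*11*(4 + 11 + 4*121))*(365/142) = (11*11*(4 + 11 + 484))*(365*(1/142)) = (11*11*499)*(365/142) = 60379*(365/142) = 22038335/142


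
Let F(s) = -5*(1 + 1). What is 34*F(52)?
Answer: -340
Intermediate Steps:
F(s) = -10 (F(s) = -5*2 = -10)
34*F(52) = 34*(-10) = -340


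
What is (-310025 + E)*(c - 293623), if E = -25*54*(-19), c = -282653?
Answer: 163878487500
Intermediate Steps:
E = 25650 (E = -1350*(-19) = 25650)
(-310025 + E)*(c - 293623) = (-310025 + 25650)*(-282653 - 293623) = -284375*(-576276) = 163878487500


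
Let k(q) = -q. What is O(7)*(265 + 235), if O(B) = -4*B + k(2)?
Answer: -15000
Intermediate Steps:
O(B) = -2 - 4*B (O(B) = -4*B - 1*2 = -4*B - 2 = -2 - 4*B)
O(7)*(265 + 235) = (-2 - 4*7)*(265 + 235) = (-2 - 28)*500 = -30*500 = -15000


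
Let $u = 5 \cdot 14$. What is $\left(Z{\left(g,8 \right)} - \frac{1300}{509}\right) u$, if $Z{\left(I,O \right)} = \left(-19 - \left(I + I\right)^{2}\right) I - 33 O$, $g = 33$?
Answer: $- \frac{5153578570}{509} \approx -1.0125 \cdot 10^{7}$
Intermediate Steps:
$u = 70$
$Z{\left(I,O \right)} = - 33 O + I \left(-19 - 4 I^{2}\right)$ ($Z{\left(I,O \right)} = \left(-19 - \left(2 I\right)^{2}\right) I - 33 O = \left(-19 - 4 I^{2}\right) I - 33 O = I \left(-19 - 4 I^{2}\right) - 33 O = - 33 O + I \left(-19 - 4 I^{2}\right)$)
$\left(Z{\left(g,8 \right)} - \frac{1300}{509}\right) u = \left(\left(\left(-33\right) 8 - 627 - 4 \cdot 33^{3}\right) - \frac{1300}{509}\right) 70 = \left(\left(-264 - 627 - 143748\right) - \frac{1300}{509}\right) 70 = \left(-144639 - \frac{1300}{509}\right) 70 = \left(- \frac{73622551}{509}\right) 70 = - \frac{5153578570}{509}$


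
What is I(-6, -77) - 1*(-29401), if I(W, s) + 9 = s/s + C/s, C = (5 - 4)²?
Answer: 2263260/77 ≈ 29393.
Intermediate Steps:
C = 1 (C = 1² = 1)
I(W, s) = -8 + 1/s (I(W, s) = -9 + (s/s + 1/s) = -9 + (1 + 1/s) = -8 + 1/s)
I(-6, -77) - 1*(-29401) = (-8 + 1/(-77)) - 1*(-29401) = (-8 - 1/77) + 29401 = -617/77 + 29401 = 2263260/77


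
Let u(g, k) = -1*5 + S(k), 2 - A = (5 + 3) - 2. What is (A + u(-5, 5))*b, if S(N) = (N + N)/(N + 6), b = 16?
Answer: -1424/11 ≈ -129.45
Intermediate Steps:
S(N) = 2*N/(6 + N) (S(N) = (2*N)/(6 + N) = 2*N/(6 + N))
A = -4 (A = 2 - ((5 + 3) - 2) = 2 - (8 - 2) = 2 - 1*6 = 2 - 6 = -4)
u(g, k) = -5 + 2*k/(6 + k) (u(g, k) = -1*5 + 2*k/(6 + k) = -5 + 2*k/(6 + k))
(A + u(-5, 5))*b = (-4 + 3*(-10 - 1*5)/(6 + 5))*16 = (-4 + 3*(-10 - 5)/11)*16 = (-4 + 3*(1/11)*(-15))*16 = (-4 - 45/11)*16 = -89/11*16 = -1424/11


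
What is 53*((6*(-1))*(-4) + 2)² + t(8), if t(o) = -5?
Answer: 35823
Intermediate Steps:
53*((6*(-1))*(-4) + 2)² + t(8) = 53*((6*(-1))*(-4) + 2)² - 5 = 53*(-6*(-4) + 2)² - 5 = 53*(24 + 2)² - 5 = 53*26² - 5 = 53*676 - 5 = 35828 - 5 = 35823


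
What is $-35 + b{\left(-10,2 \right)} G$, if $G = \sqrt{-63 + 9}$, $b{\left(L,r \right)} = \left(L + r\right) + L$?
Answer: $-35 - 54 i \sqrt{6} \approx -35.0 - 132.27 i$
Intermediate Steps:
$b{\left(L,r \right)} = r + 2 L$
$G = 3 i \sqrt{6}$ ($G = \sqrt{-54} = 3 i \sqrt{6} \approx 7.3485 i$)
$-35 + b{\left(-10,2 \right)} G = -35 + \left(2 + 2 \left(-10\right)\right) 3 i \sqrt{6} = -35 + \left(2 - 20\right) 3 i \sqrt{6} = -35 - 18 \cdot 3 i \sqrt{6} = -35 - 54 i \sqrt{6}$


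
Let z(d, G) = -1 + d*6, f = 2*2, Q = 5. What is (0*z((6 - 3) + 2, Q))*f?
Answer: 0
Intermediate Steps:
f = 4
z(d, G) = -1 + 6*d
(0*z((6 - 3) + 2, Q))*f = (0*(-1 + 6*((6 - 3) + 2)))*4 = (0*(-1 + 6*(3 + 2)))*4 = (0*(-1 + 6*5))*4 = (0*(-1 + 30))*4 = (0*29)*4 = 0*4 = 0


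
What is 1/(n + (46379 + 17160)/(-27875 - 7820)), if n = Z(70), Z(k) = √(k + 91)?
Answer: 324003515/28728316072 + 1274133025*√161/201098212504 ≈ 0.091671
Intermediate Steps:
Z(k) = √(91 + k)
n = √161 (n = √(91 + 70) = √161 ≈ 12.689)
1/(n + (46379 + 17160)/(-27875 - 7820)) = 1/(√161 + (46379 + 17160)/(-27875 - 7820)) = 1/(√161 + 63539/(-35695)) = 1/(√161 + 63539*(-1/35695)) = 1/(√161 - 63539/35695) = 1/(-63539/35695 + √161)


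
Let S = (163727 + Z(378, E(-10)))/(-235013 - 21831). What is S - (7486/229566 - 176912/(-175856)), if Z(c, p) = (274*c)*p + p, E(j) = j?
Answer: 763560109159123/324029241448332 ≈ 2.3565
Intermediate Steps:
Z(c, p) = p + 274*c*p (Z(c, p) = 274*c*p + p = p + 274*c*p)
S = 872003/256844 (S = (163727 - 10*(1 + 274*378))/(-235013 - 21831) = (163727 - 10*(1 + 103572))/(-256844) = (163727 - 10*103573)*(-1/256844) = (163727 - 1035730)*(-1/256844) = -872003*(-1/256844) = 872003/256844 ≈ 3.3951)
S - (7486/229566 - 176912/(-175856)) = 872003/256844 - (7486/229566 - 176912/(-175856)) = 872003/256844 - (7486*(1/229566) - 176912*(-1/175856)) = 872003/256844 - (3743/114783 + 11057/10991) = 872003/256844 - 1*1310294944/1261579953 = 872003/256844 - 1310294944/1261579953 = 763560109159123/324029241448332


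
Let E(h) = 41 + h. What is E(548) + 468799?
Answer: 469388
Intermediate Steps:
E(548) + 468799 = (41 + 548) + 468799 = 589 + 468799 = 469388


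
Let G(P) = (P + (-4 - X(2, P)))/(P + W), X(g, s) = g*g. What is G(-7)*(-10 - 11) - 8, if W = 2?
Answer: -71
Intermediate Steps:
X(g, s) = g²
G(P) = (-8 + P)/(2 + P) (G(P) = (P + (-4 - 1*2²))/(P + 2) = (P + (-4 - 1*4))/(2 + P) = (P + (-4 - 4))/(2 + P) = (P - 8)/(2 + P) = (-8 + P)/(2 + P))
G(-7)*(-10 - 11) - 8 = ((-8 - 7)/(2 - 7))*(-10 - 11) - 8 = (-15/(-5))*(-21) - 8 = -⅕*(-15)*(-21) - 8 = 3*(-21) - 8 = -63 - 8 = -71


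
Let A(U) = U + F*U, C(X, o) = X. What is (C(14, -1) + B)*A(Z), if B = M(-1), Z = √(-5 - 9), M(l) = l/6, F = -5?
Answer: -166*I*√14/3 ≈ -207.04*I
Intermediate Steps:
M(l) = l/6 (M(l) = l*(⅙) = l/6)
Z = I*√14 (Z = √(-14) = I*√14 ≈ 3.7417*I)
A(U) = -4*U (A(U) = U - 5*U = -4*U)
B = -⅙ (B = (⅙)*(-1) = -⅙ ≈ -0.16667)
(C(14, -1) + B)*A(Z) = (14 - ⅙)*(-4*I*√14) = 83*(-4*I*√14)/6 = -166*I*√14/3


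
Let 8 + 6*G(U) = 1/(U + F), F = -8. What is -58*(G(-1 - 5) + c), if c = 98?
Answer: -235451/42 ≈ -5606.0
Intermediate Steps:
G(U) = -4/3 + 1/(6*(-8 + U)) (G(U) = -4/3 + 1/(6*(U - 8)) = -4/3 + 1/(6*(-8 + U)))
-58*(G(-1 - 5) + c) = -58*((65 - 8*(-1 - 5))/(6*(-8 + (-1 - 5))) + 98) = -58*((65 - 8*(-6))/(6*(-8 - 6)) + 98) = -58*((⅙)*(65 + 48)/(-14) + 98) = -58*((⅙)*(-1/14)*113 + 98) = -58*(-113/84 + 98) = -58*8119/84 = -235451/42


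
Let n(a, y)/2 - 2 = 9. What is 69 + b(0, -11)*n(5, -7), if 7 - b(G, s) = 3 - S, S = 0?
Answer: 157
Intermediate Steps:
n(a, y) = 22 (n(a, y) = 4 + 2*9 = 4 + 18 = 22)
b(G, s) = 4 (b(G, s) = 7 - (3 - 1*0) = 7 - (3 + 0) = 7 - 1*3 = 7 - 3 = 4)
69 + b(0, -11)*n(5, -7) = 69 + 4*22 = 69 + 88 = 157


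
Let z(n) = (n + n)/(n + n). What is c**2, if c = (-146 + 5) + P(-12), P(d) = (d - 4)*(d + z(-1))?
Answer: 1225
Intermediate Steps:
z(n) = 1 (z(n) = (2*n)/((2*n)) = (2*n)*(1/(2*n)) = 1)
P(d) = (1 + d)*(-4 + d) (P(d) = (d - 4)*(d + 1) = (-4 + d)*(1 + d) = (1 + d)*(-4 + d))
c = 35 (c = (-146 + 5) + (-4 + (-12)**2 - 3*(-12)) = -141 + (-4 + 144 + 36) = -141 + 176 = 35)
c**2 = 35**2 = 1225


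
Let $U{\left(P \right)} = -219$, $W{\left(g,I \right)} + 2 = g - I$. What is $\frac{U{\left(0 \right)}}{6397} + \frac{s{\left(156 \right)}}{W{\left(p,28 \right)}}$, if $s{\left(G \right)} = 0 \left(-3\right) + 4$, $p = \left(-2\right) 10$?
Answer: $- \frac{18269}{159925} \approx -0.11423$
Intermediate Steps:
$p = -20$
$W{\left(g,I \right)} = -2 + g - I$ ($W{\left(g,I \right)} = -2 - \left(I - g\right) = -2 + g - I$)
$s{\left(G \right)} = 4$ ($s{\left(G \right)} = 0 + 4 = 4$)
$\frac{U{\left(0 \right)}}{6397} + \frac{s{\left(156 \right)}}{W{\left(p,28 \right)}} = - \frac{219}{6397} + \frac{4}{-2 - 20 - 28} = \left(-219\right) \frac{1}{6397} + \frac{4}{-2 - 20 - 28} = - \frac{219}{6397} + \frac{4}{-50} = - \frac{219}{6397} + 4 \left(- \frac{1}{50}\right) = - \frac{219}{6397} - \frac{2}{25} = - \frac{18269}{159925}$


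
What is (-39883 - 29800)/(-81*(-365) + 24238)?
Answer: -69683/53803 ≈ -1.2952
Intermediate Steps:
(-39883 - 29800)/(-81*(-365) + 24238) = -69683/(29565 + 24238) = -69683/53803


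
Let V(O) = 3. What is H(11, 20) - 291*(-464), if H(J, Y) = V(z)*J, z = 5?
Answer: 135057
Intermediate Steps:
H(J, Y) = 3*J
H(11, 20) - 291*(-464) = 3*11 - 291*(-464) = 33 + 135024 = 135057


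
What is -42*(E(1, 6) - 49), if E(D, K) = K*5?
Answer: 798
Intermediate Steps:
E(D, K) = 5*K
-42*(E(1, 6) - 49) = -42*(5*6 - 49) = -42*(30 - 49) = -42*(-19) = 798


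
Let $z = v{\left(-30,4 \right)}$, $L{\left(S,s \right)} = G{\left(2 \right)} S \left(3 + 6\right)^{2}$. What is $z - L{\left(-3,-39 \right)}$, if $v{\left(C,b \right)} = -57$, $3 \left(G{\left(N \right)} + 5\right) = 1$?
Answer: $-1191$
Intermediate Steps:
$G{\left(N \right)} = - \frac{14}{3}$ ($G{\left(N \right)} = -5 + \frac{1}{3} \cdot 1 = -5 + \frac{1}{3} = - \frac{14}{3}$)
$L{\left(S,s \right)} = - 378 S$ ($L{\left(S,s \right)} = - \frac{14 S}{3} \left(3 + 6\right)^{2} = - \frac{14 S}{3} \cdot 9^{2} = - \frac{14 S}{3} \cdot 81 = - 378 S$)
$z = -57$
$z - L{\left(-3,-39 \right)} = -57 - \left(-378\right) \left(-3\right) = -57 - 1134 = -1191$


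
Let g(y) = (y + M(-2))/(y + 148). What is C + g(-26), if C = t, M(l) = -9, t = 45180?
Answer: 5511925/122 ≈ 45180.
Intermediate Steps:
g(y) = (-9 + y)/(148 + y) (g(y) = (y - 9)/(y + 148) = (-9 + y)/(148 + y))
C = 45180
C + g(-26) = 45180 + (-9 - 26)/(148 - 26) = 45180 - 35/122 = 5511925/122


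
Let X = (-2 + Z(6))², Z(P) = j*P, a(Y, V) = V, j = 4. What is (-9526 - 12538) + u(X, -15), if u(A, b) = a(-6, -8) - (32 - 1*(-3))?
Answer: -22107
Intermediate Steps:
Z(P) = 4*P
X = 484 (X = (-2 + 4*6)² = (-2 + 24)² = 22² = 484)
u(A, b) = -43 (u(A, b) = -8 - (32 - 1*(-3)) = -8 - (32 + 3) = -8 - 1*35 = -8 - 35 = -43)
(-9526 - 12538) + u(X, -15) = (-9526 - 12538) - 43 = -22064 - 43 = -22107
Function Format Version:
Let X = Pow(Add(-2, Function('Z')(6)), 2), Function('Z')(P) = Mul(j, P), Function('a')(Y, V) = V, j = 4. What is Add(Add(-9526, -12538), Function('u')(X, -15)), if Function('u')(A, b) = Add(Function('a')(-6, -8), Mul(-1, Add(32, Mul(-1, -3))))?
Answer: -22107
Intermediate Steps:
Function('Z')(P) = Mul(4, P)
X = 484 (X = Pow(Add(-2, Mul(4, 6)), 2) = Pow(Add(-2, 24), 2) = Pow(22, 2) = 484)
Function('u')(A, b) = -43 (Function('u')(A, b) = Add(-8, Mul(-1, Add(32, Mul(-1, -3)))) = Add(-8, Mul(-1, Add(32, 3))) = Add(-8, Mul(-1, 35)) = Add(-8, -35) = -43)
Add(Add(-9526, -12538), Function('u')(X, -15)) = Add(Add(-9526, -12538), -43) = Add(-22064, -43) = -22107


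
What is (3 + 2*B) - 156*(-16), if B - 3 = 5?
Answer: 2515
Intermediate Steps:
B = 8 (B = 3 + 5 = 8)
(3 + 2*B) - 156*(-16) = (3 + 2*8) - 156*(-16) = (3 + 16) + 2496 = 19 + 2496 = 2515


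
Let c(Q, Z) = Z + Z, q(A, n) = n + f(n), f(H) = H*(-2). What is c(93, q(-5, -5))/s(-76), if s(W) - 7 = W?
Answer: -10/69 ≈ -0.14493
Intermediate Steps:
f(H) = -2*H
q(A, n) = -n (q(A, n) = n - 2*n = -n)
s(W) = 7 + W
c(Q, Z) = 2*Z
c(93, q(-5, -5))/s(-76) = (2*(-1*(-5)))/(7 - 76) = (2*5)/(-69) = 10*(-1/69) = -10/69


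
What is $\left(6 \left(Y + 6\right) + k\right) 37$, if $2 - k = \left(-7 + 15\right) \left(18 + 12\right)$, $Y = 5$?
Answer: $-6364$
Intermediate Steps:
$k = -238$ ($k = 2 - \left(-7 + 15\right) \left(18 + 12\right) = 2 - 8 \cdot 30 = 2 - 240 = -238$)
$\left(6 \left(Y + 6\right) + k\right) 37 = \left(6 \left(5 + 6\right) - 238\right) 37 = \left(6 \cdot 11 - 238\right) 37 = \left(66 - 238\right) 37 = \left(-172\right) 37 = -6364$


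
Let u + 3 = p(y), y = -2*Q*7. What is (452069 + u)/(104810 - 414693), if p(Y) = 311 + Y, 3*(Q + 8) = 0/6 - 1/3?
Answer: -4072415/2788947 ≈ -1.4602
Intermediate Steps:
Q = -73/9 (Q = -8 + (0/6 - 1/3)/3 = -8 + (0*(1/6) - 1*1/3)/3 = -8 + (0 - 1/3)/3 = -8 + (1/3)*(-1/3) = -8 - 1/9 = -73/9 ≈ -8.1111)
y = 1022/9 (y = -2*(-73/9)*7 = (146/9)*7 = 1022/9 ≈ 113.56)
u = 3794/9 (u = -3 + (311 + 1022/9) = -3 + 3821/9 = 3794/9 ≈ 421.56)
(452069 + u)/(104810 - 414693) = (452069 + 3794/9)/(104810 - 414693) = (4072415/9)/(-309883) = (4072415/9)*(-1/309883) = -4072415/2788947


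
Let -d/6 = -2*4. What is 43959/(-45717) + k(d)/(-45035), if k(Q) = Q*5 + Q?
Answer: -664286687/686288365 ≈ -0.96794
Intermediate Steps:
d = 48 (d = -(-12)*4 = -6*(-8) = 48)
k(Q) = 6*Q (k(Q) = 5*Q + Q = 6*Q)
43959/(-45717) + k(d)/(-45035) = 43959/(-45717) + (6*48)/(-45035) = 43959*(-1/45717) + 288*(-1/45035) = -14653/15239 - 288/45035 = -664286687/686288365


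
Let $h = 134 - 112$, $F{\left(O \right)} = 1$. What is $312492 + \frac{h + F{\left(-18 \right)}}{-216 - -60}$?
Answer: $\frac{48748729}{156} \approx 3.1249 \cdot 10^{5}$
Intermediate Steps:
$h = 22$ ($h = 134 - 112 = 22$)
$312492 + \frac{h + F{\left(-18 \right)}}{-216 - -60} = 312492 + \frac{22 + 1}{-216 - -60} = 312492 + \frac{23}{-216 + 60} = 312492 + \frac{23}{-156} = 312492 + 23 \left(- \frac{1}{156}\right) = 312492 - \frac{23}{156} = \frac{48748729}{156}$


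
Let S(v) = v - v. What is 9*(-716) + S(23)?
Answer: -6444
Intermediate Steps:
S(v) = 0
9*(-716) + S(23) = 9*(-716) + 0 = -6444 + 0 = -6444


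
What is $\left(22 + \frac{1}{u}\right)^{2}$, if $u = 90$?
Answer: $\frac{3924361}{8100} \approx 484.49$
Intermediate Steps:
$\left(22 + \frac{1}{u}\right)^{2} = \left(22 + \frac{1}{90}\right)^{2} = \left(\frac{1981}{90}\right)^{2} = \frac{3924361}{8100}$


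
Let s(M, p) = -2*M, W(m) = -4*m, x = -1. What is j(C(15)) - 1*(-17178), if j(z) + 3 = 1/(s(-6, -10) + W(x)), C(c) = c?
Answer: 274801/16 ≈ 17175.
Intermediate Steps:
j(z) = -47/16 (j(z) = -3 + 1/(-2*(-6) - 4*(-1)) = -3 + 1/(12 + 4) = -3 + 1/16 = -47/16)
j(C(15)) - 1*(-17178) = -47/16 - 1*(-17178) = -47/16 + 17178 = 274801/16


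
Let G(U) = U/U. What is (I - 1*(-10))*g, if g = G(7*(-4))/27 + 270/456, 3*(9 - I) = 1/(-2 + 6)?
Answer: 293057/24624 ≈ 11.901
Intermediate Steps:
I = 107/12 (I = 9 - 1/(3*(-2 + 6)) = 9 - ⅓/4 = 9 - ⅓*¼ = 9 - 1/12 = 107/12 ≈ 8.9167)
G(U) = 1
g = 1291/2052 (g = 1/27 + 270/456 = 1*(1/27) + 270*(1/456) = 1/27 + 45/76 = 1291/2052 ≈ 0.62914)
(I - 1*(-10))*g = (107/12 - 1*(-10))*(1291/2052) = (107/12 + 10)*(1291/2052) = (227/12)*(1291/2052) = 293057/24624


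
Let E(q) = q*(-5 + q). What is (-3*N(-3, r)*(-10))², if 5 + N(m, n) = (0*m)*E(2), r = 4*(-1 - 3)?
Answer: 22500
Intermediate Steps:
r = -16 (r = 4*(-4) = -16)
N(m, n) = -5 (N(m, n) = -5 + (0*m)*(2*(-5 + 2)) = -5 + 0*(2*(-3)) = -5 + 0*(-6) = -5 + 0 = -5)
(-3*N(-3, r)*(-10))² = (-3*(-5)*(-10))² = (15*(-10))² = (-150)² = 22500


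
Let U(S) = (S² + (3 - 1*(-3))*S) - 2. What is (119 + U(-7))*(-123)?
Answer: -15252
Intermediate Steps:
U(S) = -2 + S² + 6*S (U(S) = (S² + (3 + 3)*S) - 2 = (S² + 6*S) - 2 = -2 + S² + 6*S)
(119 + U(-7))*(-123) = (119 + (-2 + (-7)² + 6*(-7)))*(-123) = (119 + (-2 + 49 - 42))*(-123) = (119 + 5)*(-123) = 124*(-123) = -15252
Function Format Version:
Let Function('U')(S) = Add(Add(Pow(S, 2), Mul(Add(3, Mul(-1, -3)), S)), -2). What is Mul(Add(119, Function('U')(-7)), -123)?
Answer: -15252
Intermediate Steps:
Function('U')(S) = Add(-2, Pow(S, 2), Mul(6, S)) (Function('U')(S) = Add(Add(Pow(S, 2), Mul(Add(3, 3), S)), -2) = Add(Add(Pow(S, 2), Mul(6, S)), -2) = Add(-2, Pow(S, 2), Mul(6, S)))
Mul(Add(119, Function('U')(-7)), -123) = Mul(Add(119, Add(-2, Pow(-7, 2), Mul(6, -7))), -123) = Mul(Add(119, Add(-2, 49, -42)), -123) = Mul(Add(119, 5), -123) = Mul(124, -123) = -15252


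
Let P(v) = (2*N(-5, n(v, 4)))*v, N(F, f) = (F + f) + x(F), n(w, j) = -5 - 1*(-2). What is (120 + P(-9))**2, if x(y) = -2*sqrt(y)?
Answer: 63216 + 19008*I*sqrt(5) ≈ 63216.0 + 42503.0*I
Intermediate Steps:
n(w, j) = -3 (n(w, j) = -5 + 2 = -3)
N(F, f) = F + f - 2*sqrt(F) (N(F, f) = (F + f) - 2*sqrt(F) = F + f - 2*sqrt(F))
P(v) = v*(-16 - 4*I*sqrt(5)) (P(v) = (2*(-5 - 3 - 2*I*sqrt(5)))*v = (2*(-8 - 2*I*sqrt(5)))*v = (-16 - 4*I*sqrt(5))*v = v*(-16 - 4*I*sqrt(5)))
(120 + P(-9))**2 = (120 - 4*(-9)*(4 + I*sqrt(5)))**2 = (120 + (144 + 36*I*sqrt(5)))**2 = (264 + 36*I*sqrt(5))**2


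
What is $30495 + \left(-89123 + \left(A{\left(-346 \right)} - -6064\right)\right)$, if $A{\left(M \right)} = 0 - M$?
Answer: $-52218$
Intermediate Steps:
$A{\left(M \right)} = - M$
$30495 + \left(-89123 + \left(A{\left(-346 \right)} - -6064\right)\right) = 30495 - 82713 = -52218$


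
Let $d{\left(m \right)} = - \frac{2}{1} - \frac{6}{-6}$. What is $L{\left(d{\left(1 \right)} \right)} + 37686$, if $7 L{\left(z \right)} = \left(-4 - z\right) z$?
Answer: $\frac{263805}{7} \approx 37686.0$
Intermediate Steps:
$d{\left(m \right)} = -1$ ($d{\left(m \right)} = \left(-2\right) 1 - -1 = -2 + 1 = -1$)
$L{\left(z \right)} = \frac{z \left(-4 - z\right)}{7}$ ($L{\left(z \right)} = \frac{\left(-4 - z\right) z}{7} = \frac{z \left(-4 - z\right)}{7}$)
$L{\left(d{\left(1 \right)} \right)} + 37686 = \left(- \frac{1}{7}\right) \left(-1\right) \left(4 - 1\right) + 37686 = \left(- \frac{1}{7}\right) \left(-1\right) 3 + 37686 = \frac{3}{7} + 37686 = \frac{263805}{7}$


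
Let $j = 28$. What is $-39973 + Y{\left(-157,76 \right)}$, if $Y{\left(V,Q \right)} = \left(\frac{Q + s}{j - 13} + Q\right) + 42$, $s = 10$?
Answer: $- \frac{597739}{15} \approx -39849.0$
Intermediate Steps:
$Y{\left(V,Q \right)} = \frac{128}{3} + \frac{16 Q}{15}$ ($Y{\left(V,Q \right)} = \left(\frac{Q + 10}{28 - 13} + Q\right) + 42 = \left(\frac{10 + Q}{15} + Q\right) + 42 = \left(\left(10 + Q\right) \frac{1}{15} + Q\right) + 42 = \left(\left(\frac{2}{3} + \frac{Q}{15}\right) + Q\right) + 42 = \left(\frac{2}{3} + \frac{16 Q}{15}\right) + 42 = \frac{128}{3} + \frac{16 Q}{15}$)
$-39973 + Y{\left(-157,76 \right)} = -39973 + \left(\frac{128}{3} + \frac{16}{15} \cdot 76\right) = -39973 + \left(\frac{128}{3} + \frac{1216}{15}\right) = -39973 + \frac{1856}{15} = - \frac{597739}{15}$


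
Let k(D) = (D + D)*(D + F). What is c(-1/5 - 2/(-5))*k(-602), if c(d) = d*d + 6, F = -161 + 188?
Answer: 4181492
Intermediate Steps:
F = 27
k(D) = 2*D*(27 + D) (k(D) = (D + D)*(D + 27) = (2*D)*(27 + D) = 2*D*(27 + D))
c(d) = 6 + d² (c(d) = d² + 6 = 6 + d²)
c(-1/5 - 2/(-5))*k(-602) = (6 + (-1/5 - 2/(-5))²)*(2*(-602)*(27 - 602)) = (6 + (-1*⅕ - 2*(-⅕))²)*(2*(-602)*(-575)) = (6 + (-⅕ + ⅖)²)*692300 = (6 + (⅕)²)*692300 = (6 + 1/25)*692300 = (151/25)*692300 = 4181492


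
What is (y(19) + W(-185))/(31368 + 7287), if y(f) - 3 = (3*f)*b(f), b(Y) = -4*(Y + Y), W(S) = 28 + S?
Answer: -8818/38655 ≈ -0.22812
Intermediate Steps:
b(Y) = -8*Y
y(f) = 3 - 24*f² (y(f) = 3 + (3*f)*(-8*f) = 3 - 24*f²)
(y(19) + W(-185))/(31368 + 7287) = ((3 - 24*19²) + (28 - 185))/(31368 + 7287) = ((3 - 24*361) - 157)/38655 = ((3 - 8664) - 157)*(1/38655) = (-8661 - 157)*(1/38655) = -8818*1/38655 = -8818/38655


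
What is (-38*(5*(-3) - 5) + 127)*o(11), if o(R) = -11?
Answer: -9757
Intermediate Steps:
(-38*(5*(-3) - 5) + 127)*o(11) = (-38*(5*(-3) - 5) + 127)*(-11) = (-38*(-15 - 5) + 127)*(-11) = (-38*(-20) + 127)*(-11) = (760 + 127)*(-11) = 887*(-11) = -9757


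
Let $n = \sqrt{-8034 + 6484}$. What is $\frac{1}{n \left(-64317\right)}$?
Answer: $\frac{i \sqrt{62}}{19938270} \approx 3.9492 \cdot 10^{-7} i$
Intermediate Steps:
$n = 5 i \sqrt{62}$ ($n = \sqrt{-1550} = 5 i \sqrt{62} \approx 39.37 i$)
$\frac{1}{n \left(-64317\right)} = \frac{1}{5 i \sqrt{62} \left(-64317\right)} = - \frac{i \sqrt{62}}{310} \left(- \frac{1}{64317}\right) = \frac{i \sqrt{62}}{19938270}$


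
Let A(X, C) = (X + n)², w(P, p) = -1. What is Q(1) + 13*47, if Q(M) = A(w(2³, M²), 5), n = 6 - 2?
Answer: 620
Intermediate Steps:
n = 4
A(X, C) = (4 + X)² (A(X, C) = (X + 4)² = (4 + X)²)
Q(M) = 9 (Q(M) = (4 - 1)² = 3² = 9)
Q(1) + 13*47 = 9 + 13*47 = 9 + 611 = 620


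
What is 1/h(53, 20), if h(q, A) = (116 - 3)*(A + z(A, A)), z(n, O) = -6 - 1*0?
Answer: 1/1582 ≈ 0.00063211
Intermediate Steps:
z(n, O) = -6 (z(n, O) = -6 + 0 = -6)
h(q, A) = -678 + 113*A (h(q, A) = (116 - 3)*(A - 6) = 113*(-6 + A) = -678 + 113*A)
1/h(53, 20) = 1/(-678 + 113*20) = 1/(-678 + 2260) = 1/1582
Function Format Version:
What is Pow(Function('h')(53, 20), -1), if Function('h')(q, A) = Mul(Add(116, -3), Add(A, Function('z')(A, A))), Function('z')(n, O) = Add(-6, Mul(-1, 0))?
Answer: Rational(1, 1582) ≈ 0.00063211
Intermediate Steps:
Function('z')(n, O) = -6 (Function('z')(n, O) = Add(-6, 0) = -6)
Function('h')(q, A) = Add(-678, Mul(113, A)) (Function('h')(q, A) = Mul(Add(116, -3), Add(A, -6)) = Mul(113, Add(-6, A)) = Add(-678, Mul(113, A)))
Pow(Function('h')(53, 20), -1) = Pow(Add(-678, Mul(113, 20)), -1) = Pow(Add(-678, 2260), -1) = Pow(1582, -1) = Rational(1, 1582)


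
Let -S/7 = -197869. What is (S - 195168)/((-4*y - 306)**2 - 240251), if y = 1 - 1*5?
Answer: -1189915/156151 ≈ -7.6203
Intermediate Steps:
y = -4 (y = 1 - 5 = -4)
S = 1385083 (S = -7*(-197869) = 1385083)
(S - 195168)/((-4*y - 306)**2 - 240251) = (1385083 - 195168)/((-4*(-4) - 306)**2 - 240251) = 1189915/((16 - 306)**2 - 240251) = 1189915/((-290)**2 - 240251) = 1189915/(84100 - 240251) = 1189915/(-156151) = 1189915*(-1/156151) = -1189915/156151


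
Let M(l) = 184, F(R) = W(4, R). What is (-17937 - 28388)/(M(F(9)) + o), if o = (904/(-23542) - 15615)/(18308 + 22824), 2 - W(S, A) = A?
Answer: -22428933062900/88902513431 ≈ -252.29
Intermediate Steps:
W(S, A) = 2 - A
F(R) = 2 - R
o = -183804617/484164772 (o = (904*(-1/23542) - 15615)/41132 = (-452/11771 - 15615)*(1/41132) = -183804617/11771*1/41132 = -183804617/484164772 ≈ -0.37963)
(-17937 - 28388)/(M(F(9)) + o) = (-17937 - 28388)/(184 - 183804617/484164772) = -46325/88902513431/484164772 = -46325*484164772/88902513431 = -22428933062900/88902513431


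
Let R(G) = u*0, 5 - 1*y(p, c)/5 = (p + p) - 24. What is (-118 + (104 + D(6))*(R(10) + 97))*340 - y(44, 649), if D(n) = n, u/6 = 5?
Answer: 3587975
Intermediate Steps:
u = 30 (u = 6*5 = 30)
y(p, c) = 145 - 10*p (y(p, c) = 25 - 5*((p + p) - 24) = 25 - 5*(2*p - 24) = 25 - 5*(-24 + 2*p) = 25 + (120 - 10*p) = 145 - 10*p)
R(G) = 0 (R(G) = 30*0 = 0)
(-118 + (104 + D(6))*(R(10) + 97))*340 - y(44, 649) = (-118 + (104 + 6)*(0 + 97))*340 - (145 - 10*44) = (-118 + 110*97)*340 - (145 - 440) = (-118 + 10670)*340 - 1*(-295) = 10552*340 + 295 = 3587680 + 295 = 3587975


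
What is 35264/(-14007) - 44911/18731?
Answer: -44468909/9047073 ≈ -4.9153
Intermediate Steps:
35264/(-14007) - 44911/18731 = 35264*(-1/14007) - 44911*1/18731 = -1216/483 - 44911/18731 = -44468909/9047073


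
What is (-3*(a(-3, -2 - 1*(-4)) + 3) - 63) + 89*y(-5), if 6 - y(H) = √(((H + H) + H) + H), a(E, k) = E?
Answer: 471 - 178*I*√5 ≈ 471.0 - 398.02*I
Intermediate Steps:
y(H) = 6 - 2*√H (y(H) = 6 - √(((H + H) + H) + H) = 6 - √((2*H + H) + H) = 6 - √(3*H + H) = 6 - √(4*H) = 6 - 2*√H)
(-3*(a(-3, -2 - 1*(-4)) + 3) - 63) + 89*y(-5) = (-3*(-3 + 3) - 63) + 89*(6 - 2*I*√5) = (-3*0 - 63) + 89*(6 - 2*I*√5) = (0 - 63) + 89*(6 - 2*I*√5) = -63 + (534 - 178*I*√5) = 471 - 178*I*√5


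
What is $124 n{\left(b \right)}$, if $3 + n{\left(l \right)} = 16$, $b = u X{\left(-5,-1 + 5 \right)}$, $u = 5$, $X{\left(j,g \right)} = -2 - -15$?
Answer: $1612$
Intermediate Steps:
$X{\left(j,g \right)} = 13$ ($X{\left(j,g \right)} = -2 + 15 = 13$)
$b = 65$ ($b = 5 \cdot 13 = 65$)
$n{\left(l \right)} = 13$ ($n{\left(l \right)} = -3 + 16 = 13$)
$124 n{\left(b \right)} = 124 \cdot 13 = 1612$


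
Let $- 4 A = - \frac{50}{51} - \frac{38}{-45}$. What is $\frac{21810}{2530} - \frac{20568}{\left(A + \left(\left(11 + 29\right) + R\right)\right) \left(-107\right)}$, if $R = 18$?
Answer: $\frac{325940793}{27314639} \approx 11.933$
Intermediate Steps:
$A = \frac{26}{765}$ ($A = - \frac{- \frac{50}{51} - \frac{38}{-45}}{4} = - \frac{\left(-50\right) \frac{1}{51} - - \frac{38}{45}}{4} = - \frac{- \frac{50}{51} + \frac{38}{45}}{4} = \left(- \frac{1}{4}\right) \left(- \frac{104}{765}\right) = \frac{26}{765} \approx 0.033987$)
$\frac{21810}{2530} - \frac{20568}{\left(A + \left(\left(11 + 29\right) + R\right)\right) \left(-107\right)} = \frac{21810}{2530} - \frac{20568}{\left(\frac{26}{765} + \left(\left(11 + 29\right) + 18\right)\right) \left(-107\right)} = 21810 \cdot \frac{1}{2530} - \frac{20568}{\left(\frac{26}{765} + \left(40 + 18\right)\right) \left(-107\right)} = \frac{2181}{253} - \frac{20568}{\left(\frac{26}{765} + 58\right) \left(-107\right)} = \frac{2181}{253} - \frac{20568}{\frac{44396}{765} \left(-107\right)} = \frac{2181}{253} - \frac{20568}{- \frac{4750372}{765}} = \frac{2181}{253} - - \frac{3933630}{1187593} = \frac{2181}{253} + \frac{3933630}{1187593} = \frac{325940793}{27314639}$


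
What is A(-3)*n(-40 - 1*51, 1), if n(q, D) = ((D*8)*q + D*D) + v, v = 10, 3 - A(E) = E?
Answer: -4302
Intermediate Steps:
A(E) = 3 - E
n(q, D) = 10 + D² + 8*D*q (n(q, D) = ((D*8)*q + D*D) + 10 = ((8*D)*q + D²) + 10 = (8*D*q + D²) + 10 = (D² + 8*D*q) + 10 = 10 + D² + 8*D*q)
A(-3)*n(-40 - 1*51, 1) = (3 - 1*(-3))*(10 + 1² + 8*1*(-40 - 1*51)) = (3 + 3)*(10 + 1 + 8*1*(-40 - 51)) = 6*(10 + 1 + 8*1*(-91)) = 6*(10 + 1 - 728) = 6*(-717) = -4302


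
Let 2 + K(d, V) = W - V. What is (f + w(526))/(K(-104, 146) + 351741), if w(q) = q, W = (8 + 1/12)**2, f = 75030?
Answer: 10880064/50638801 ≈ 0.21486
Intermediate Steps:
W = 9409/144 (W = (8 + 1/12)**2 = (97/12)**2 = 9409/144 ≈ 65.340)
K(d, V) = 9121/144 - V (K(d, V) = -2 + (9409/144 - V) = 9121/144 - V)
(f + w(526))/(K(-104, 146) + 351741) = (75030 + 526)/((9121/144 - 1*146) + 351741) = 75556/((9121/144 - 146) + 351741) = 75556/(-11903/144 + 351741) = 75556/(50638801/144) = 75556*(144/50638801) = 10880064/50638801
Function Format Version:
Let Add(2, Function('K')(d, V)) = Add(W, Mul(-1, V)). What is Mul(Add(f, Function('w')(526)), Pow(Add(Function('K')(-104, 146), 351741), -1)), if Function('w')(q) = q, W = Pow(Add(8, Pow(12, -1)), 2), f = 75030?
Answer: Rational(10880064, 50638801) ≈ 0.21486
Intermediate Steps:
W = Rational(9409, 144) (W = Pow(Add(8, Rational(1, 12)), 2) = Pow(Rational(97, 12), 2) = Rational(9409, 144) ≈ 65.340)
Function('K')(d, V) = Add(Rational(9121, 144), Mul(-1, V)) (Function('K')(d, V) = Add(-2, Add(Rational(9409, 144), Mul(-1, V))) = Add(Rational(9121, 144), Mul(-1, V)))
Mul(Add(f, Function('w')(526)), Pow(Add(Function('K')(-104, 146), 351741), -1)) = Mul(Add(75030, 526), Pow(Add(Add(Rational(9121, 144), Mul(-1, 146)), 351741), -1)) = Mul(75556, Pow(Add(Add(Rational(9121, 144), -146), 351741), -1)) = Mul(75556, Pow(Add(Rational(-11903, 144), 351741), -1)) = Mul(75556, Pow(Rational(50638801, 144), -1)) = Mul(75556, Rational(144, 50638801)) = Rational(10880064, 50638801)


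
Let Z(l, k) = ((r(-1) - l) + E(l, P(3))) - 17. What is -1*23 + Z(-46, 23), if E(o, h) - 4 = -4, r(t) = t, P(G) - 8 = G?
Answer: 5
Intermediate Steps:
P(G) = 8 + G
E(o, h) = 0 (E(o, h) = 4 - 4 = 0)
Z(l, k) = -18 - l (Z(l, k) = ((-1 - l) + 0) - 17 = (-1 - l) - 17 = -18 - l)
-1*23 + Z(-46, 23) = -1*23 + (-18 - 1*(-46)) = -23 + (-18 + 46) = -23 + 28 = 5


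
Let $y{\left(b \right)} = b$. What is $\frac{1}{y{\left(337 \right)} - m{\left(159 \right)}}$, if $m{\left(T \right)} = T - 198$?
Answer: $\frac{1}{376} \approx 0.0026596$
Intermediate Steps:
$m{\left(T \right)} = -198 + T$ ($m{\left(T \right)} = T - 198 = -198 + T$)
$\frac{1}{y{\left(337 \right)} - m{\left(159 \right)}} = \frac{1}{337 - \left(-198 + 159\right)} = \frac{1}{337 - -39} = \frac{1}{337 + 39} = \frac{1}{376}$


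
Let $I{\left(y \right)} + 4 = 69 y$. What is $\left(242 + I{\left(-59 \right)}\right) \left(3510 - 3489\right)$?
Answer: $-80493$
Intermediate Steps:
$I{\left(y \right)} = -4 + 69 y$
$\left(242 + I{\left(-59 \right)}\right) \left(3510 - 3489\right) = \left(242 + \left(-4 + 69 \left(-59\right)\right)\right) \left(3510 - 3489\right) = \left(242 - 4075\right) 21 = \left(-3833\right) 21 = -80493$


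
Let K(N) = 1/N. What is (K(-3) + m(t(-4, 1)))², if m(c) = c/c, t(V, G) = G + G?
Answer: 4/9 ≈ 0.44444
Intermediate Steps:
t(V, G) = 2*G
m(c) = 1
(K(-3) + m(t(-4, 1)))² = (1/(-3) + 1)² = (-⅓ + 1)² = (⅔)² = 4/9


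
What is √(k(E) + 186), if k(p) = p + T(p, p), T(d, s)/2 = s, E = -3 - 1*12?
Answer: √141 ≈ 11.874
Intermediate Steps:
E = -15 (E = -3 - 12 = -15)
T(d, s) = 2*s
k(p) = 3*p (k(p) = p + 2*p = 3*p)
√(k(E) + 186) = √(3*(-15) + 186) = √(-45 + 186) = √141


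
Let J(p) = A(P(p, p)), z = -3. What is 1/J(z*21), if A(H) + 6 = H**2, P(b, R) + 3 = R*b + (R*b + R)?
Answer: 1/61968378 ≈ 1.6137e-8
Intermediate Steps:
P(b, R) = -3 + R + 2*R*b (P(b, R) = -3 + (R*b + (R*b + R)) = -3 + (R*b + (R + R*b)) = -3 + (R + 2*R*b) = -3 + R + 2*R*b)
A(H) = -6 + H**2
J(p) = -6 + (-3 + p + 2*p**2)**2 (J(p) = -6 + (-3 + p + 2*p*p)**2 = -6 + (-3 + p + 2*p**2)**2)
1/J(z*21) = 1/(-6 + (-3 - 3*21 + 2*(-3*21)**2)**2) = 1/(-6 + (-3 - 63 + 2*(-63)**2)**2) = 1/(-6 + (-3 - 63 + 2*3969)**2) = 1/(-6 + (-3 - 63 + 7938)**2) = 1/(-6 + 7872**2) = 1/(-6 + 61968384) = 1/61968378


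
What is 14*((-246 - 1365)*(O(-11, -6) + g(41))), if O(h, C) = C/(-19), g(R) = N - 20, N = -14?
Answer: 14434560/19 ≈ 7.5971e+5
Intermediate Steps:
g(R) = -34 (g(R) = -14 - 20 = -34)
O(h, C) = -C/19 (O(h, C) = C*(-1/19) = -C/19)
14*((-246 - 1365)*(O(-11, -6) + g(41))) = 14*((-246 - 1365)*(-1/19*(-6) - 34)) = 14*(-1611*(6/19 - 34)) = 14*(-1611*(-640/19)) = 14*(1031040/19) = 14434560/19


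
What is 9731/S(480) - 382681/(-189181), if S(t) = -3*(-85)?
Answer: 1938503966/48241155 ≈ 40.184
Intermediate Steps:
S(t) = 255
9731/S(480) - 382681/(-189181) = 9731/255 - 382681/(-189181) = 9731*(1/255) - 382681*(-1/189181) = 9731/255 + 382681/189181 = 1938503966/48241155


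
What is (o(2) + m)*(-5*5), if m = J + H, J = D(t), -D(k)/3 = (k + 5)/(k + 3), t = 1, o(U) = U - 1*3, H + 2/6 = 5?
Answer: 125/6 ≈ 20.833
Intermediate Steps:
H = 14/3 (H = -⅓ + 5 = 14/3 ≈ 4.6667)
o(U) = -3 + U (o(U) = U - 3 = -3 + U)
D(k) = -3*(5 + k)/(3 + k) (D(k) = -3*(k + 5)/(k + 3) = -3*(5 + k)/(3 + k))
J = -9/2 (J = 3*(-5 - 1*1)/(3 + 1) = 3*(-5 - 1)/4 = 3*(¼)*(-6) = -9/2 ≈ -4.5000)
m = ⅙ (m = -9/2 + 14/3 = ⅙ ≈ 0.16667)
(o(2) + m)*(-5*5) = ((-3 + 2) + ⅙)*(-5*5) = (-1 + ⅙)*(-25) = -⅚*(-25) = 125/6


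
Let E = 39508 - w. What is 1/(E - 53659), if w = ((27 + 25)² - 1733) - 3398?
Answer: -1/11724 ≈ -8.5295e-5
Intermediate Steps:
w = -2427 (w = (52² - 1733) - 3398 = (2704 - 1733) - 3398 = 971 - 3398 = -2427)
E = 41935 (E = 39508 - 1*(-2427) = 39508 + 2427 = 41935)
1/(E - 53659) = 1/(41935 - 53659) = 1/(-11724) = -1/11724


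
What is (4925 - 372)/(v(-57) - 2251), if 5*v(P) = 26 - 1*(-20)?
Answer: -22765/11209 ≈ -2.0310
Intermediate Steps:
v(P) = 46/5 (v(P) = (26 - 1*(-20))/5 = (26 + 20)/5 = (⅕)*46 = 46/5)
(4925 - 372)/(v(-57) - 2251) = (4925 - 372)/(46/5 - 2251) = 4553/(-11209/5) = 4553*(-5/11209) = -22765/11209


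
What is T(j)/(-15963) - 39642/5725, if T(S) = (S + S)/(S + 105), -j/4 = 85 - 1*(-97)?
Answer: -56320857694/8133547575 ≈ -6.9245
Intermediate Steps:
j = -728 (j = -4*(85 - 1*(-97)) = -4*(85 + 97) = -4*182 = -728)
T(S) = 2*S/(105 + S) (T(S) = (2*S)/(105 + S) = 2*S/(105 + S))
T(j)/(-15963) - 39642/5725 = (2*(-728)/(105 - 728))/(-15963) - 39642/5725 = (2*(-728)/(-623))*(-1/15963) - 39642*1/5725 = (2*(-728)*(-1/623))*(-1/15963) - 39642/5725 = (208/89)*(-1/15963) - 39642/5725 = -208/1420707 - 39642/5725 = -56320857694/8133547575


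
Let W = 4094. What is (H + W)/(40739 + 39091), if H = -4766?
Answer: -112/13305 ≈ -0.0084179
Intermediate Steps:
(H + W)/(40739 + 39091) = (-4766 + 4094)/(40739 + 39091) = -672/79830 = -672*1/79830 = -112/13305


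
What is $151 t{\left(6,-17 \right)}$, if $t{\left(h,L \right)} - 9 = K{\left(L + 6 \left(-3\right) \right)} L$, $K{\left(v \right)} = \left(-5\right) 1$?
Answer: $14194$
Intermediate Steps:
$K{\left(v \right)} = -5$
$t{\left(h,L \right)} = 9 - 5 L$
$151 t{\left(6,-17 \right)} = 151 \left(9 - -85\right) = 151 \left(9 + 85\right) = 151 \cdot 94 = 14194$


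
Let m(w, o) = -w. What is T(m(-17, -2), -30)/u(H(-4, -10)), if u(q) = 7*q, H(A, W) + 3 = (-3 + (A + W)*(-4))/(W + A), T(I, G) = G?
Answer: 12/19 ≈ 0.63158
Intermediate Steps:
H(A, W) = -3 + (-3 - 4*A - 4*W)/(A + W) (H(A, W) = -3 + (-3 + (A + W)*(-4))/(W + A) = -3 + (-3 + (-4*A - 4*W))/(A + W) = -3 + (-3 - 4*A - 4*W)/(A + W))
T(m(-17, -2), -30)/u(H(-4, -10)) = -30*(-4 - 10)/(7*(-3 - 7*(-4) - 7*(-10))) = -30*(-2/(-3 + 28 + 70)) = -30/(7*(-1/14*95)) = -30/(7*(-95/14)) = -30/(-95/2) = -30*(-2/95) = 12/19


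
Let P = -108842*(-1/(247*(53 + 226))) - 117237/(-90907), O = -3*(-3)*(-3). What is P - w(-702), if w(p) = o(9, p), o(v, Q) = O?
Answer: 187119853532/6264674091 ≈ 29.869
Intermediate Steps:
O = -27 (O = 9*(-3) = -27)
o(v, Q) = -27
w(p) = -27
P = 17973653075/6264674091 (P = -108842/(279*(-247)) - 117237*(-1/90907) = -108842/(-68913) + 117237/90907 = -108842*(-1/68913) + 117237/90907 = 108842/68913 + 117237/90907 = 17973653075/6264674091 ≈ 2.8690)
P - w(-702) = 17973653075/6264674091 - 1*(-27) = 17973653075/6264674091 + 27 = 187119853532/6264674091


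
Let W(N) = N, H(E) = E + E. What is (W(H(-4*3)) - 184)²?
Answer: 43264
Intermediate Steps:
H(E) = 2*E
(W(H(-4*3)) - 184)² = (2*(-4*3) - 184)² = (2*(-12) - 184)² = (-24 - 184)² = (-208)² = 43264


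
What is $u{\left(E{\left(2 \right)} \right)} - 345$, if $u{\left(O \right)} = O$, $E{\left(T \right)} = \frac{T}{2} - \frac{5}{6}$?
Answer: $- \frac{2069}{6} \approx -344.83$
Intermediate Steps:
$E{\left(T \right)} = - \frac{5}{6} + \frac{T}{2}$ ($E{\left(T \right)} = T \frac{1}{2} - \frac{5}{6} = \frac{T}{2} - \frac{5}{6} = - \frac{5}{6} + \frac{T}{2}$)
$u{\left(E{\left(2 \right)} \right)} - 345 = \left(- \frac{5}{6} + \frac{1}{2} \cdot 2\right) - 345 = \left(- \frac{5}{6} + 1\right) - 345 = \frac{1}{6} - 345 = - \frac{2069}{6}$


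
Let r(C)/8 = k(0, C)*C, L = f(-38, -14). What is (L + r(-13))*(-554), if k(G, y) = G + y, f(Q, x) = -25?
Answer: -735158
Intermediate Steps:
L = -25
r(C) = 8*C² (r(C) = 8*((0 + C)*C) = 8*(C*C) = 8*C²)
(L + r(-13))*(-554) = (-25 + 8*(-13)²)*(-554) = (-25 + 8*169)*(-554) = (-25 + 1352)*(-554) = 1327*(-554) = -735158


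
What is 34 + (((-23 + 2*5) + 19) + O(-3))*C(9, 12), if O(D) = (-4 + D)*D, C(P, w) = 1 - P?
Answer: -182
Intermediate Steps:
O(D) = D*(-4 + D)
34 + (((-23 + 2*5) + 19) + O(-3))*C(9, 12) = 34 + (((-23 + 2*5) + 19) - 3*(-4 - 3))*(1 - 1*9) = 34 + (((-23 + 10) + 19) - 3*(-7))*(1 - 9) = 34 + ((-13 + 19) + 21)*(-8) = 34 + (6 + 21)*(-8) = 34 + 27*(-8) = 34 - 216 = -182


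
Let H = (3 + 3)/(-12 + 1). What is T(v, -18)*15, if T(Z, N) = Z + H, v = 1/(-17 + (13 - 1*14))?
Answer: -595/66 ≈ -9.0152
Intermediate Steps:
H = -6/11 (H = 6/(-11) = 6*(-1/11) = -6/11 ≈ -0.54545)
v = -1/18 (v = 1/(-17 + (13 - 14)) = 1/(-17 - 1) = 1/(-18) = -1/18 ≈ -0.055556)
T(Z, N) = -6/11 + Z (T(Z, N) = Z - 6/11 = -6/11 + Z)
T(v, -18)*15 = (-6/11 - 1/18)*15 = -119/198*15 = -595/66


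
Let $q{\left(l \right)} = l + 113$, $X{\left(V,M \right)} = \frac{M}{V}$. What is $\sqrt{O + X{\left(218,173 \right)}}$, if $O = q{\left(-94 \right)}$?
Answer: $\frac{\sqrt{940670}}{218} \approx 4.449$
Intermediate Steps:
$q{\left(l \right)} = 113 + l$
$O = 19$ ($O = 113 - 94 = 19$)
$\sqrt{O + X{\left(218,173 \right)}} = \sqrt{19 + \frac{173}{218}} = \sqrt{\frac{4315}{218}} = \frac{\sqrt{940670}}{218}$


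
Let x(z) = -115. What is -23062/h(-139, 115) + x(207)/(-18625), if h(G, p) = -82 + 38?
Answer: 42953481/81950 ≈ 524.14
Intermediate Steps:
h(G, p) = -44
-23062/h(-139, 115) + x(207)/(-18625) = -23062/(-44) - 115/(-18625) = -23062*(-1/44) - 115*(-1/18625) = 11531/22 + 23/3725 = 42953481/81950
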